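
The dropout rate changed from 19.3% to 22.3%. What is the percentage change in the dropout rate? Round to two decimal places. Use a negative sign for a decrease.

The change is 22.3 − 19.3 = 3.0 percentage points.
Relative to the original 19.3%, that is 3.0 ÷ 19.3 ≈ 15.54%.

15.54%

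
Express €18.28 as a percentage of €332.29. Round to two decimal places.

5.50%

€18.28 ÷ €332.29 ≈ 5.50%.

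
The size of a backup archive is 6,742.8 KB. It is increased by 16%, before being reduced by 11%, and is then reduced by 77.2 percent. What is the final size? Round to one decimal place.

1,587.2 KB

After the 16% increase: 6,742.8 × 1.16 = 7821.648.
Apply the 11% decrease: 7821.648 × 0.89 = 6961.26672.
After the 77.2% decrease: 6961.26672 × 0.228 = 1587.16881216 ≈ 1,587.2.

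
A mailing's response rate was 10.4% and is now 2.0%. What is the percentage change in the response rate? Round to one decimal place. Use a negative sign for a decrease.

-80.8%

The change is 2.0 − 10.4 = -8.4 percentage points.
Relative to the original 10.4%, that is -8.4 ÷ 10.4 ≈ -80.8%.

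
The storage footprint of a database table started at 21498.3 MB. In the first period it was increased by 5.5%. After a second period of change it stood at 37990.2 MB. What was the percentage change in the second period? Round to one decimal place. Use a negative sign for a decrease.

67.5%

After the first period: 21498.3 × 1.055 = 22680.7065.
Second-period multiplier: 37990.2 ÷ 22680.7065 ≈ 1.675.
That is a change of 67.5%.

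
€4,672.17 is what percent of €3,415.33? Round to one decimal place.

136.8%

€4,672.17 ÷ €3,415.33 ≈ 136.8%.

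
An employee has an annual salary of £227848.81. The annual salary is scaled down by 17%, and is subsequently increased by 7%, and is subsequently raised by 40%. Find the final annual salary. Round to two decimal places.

17% decrease: £227848.81 × 0.83 = £189114.5123.
7% increase: £189114.5123 × 1.07 = £202352.528161.
40% increase: £202352.528161 × 1.4 = £283293.5394254 ≈ £283293.54.

£283293.54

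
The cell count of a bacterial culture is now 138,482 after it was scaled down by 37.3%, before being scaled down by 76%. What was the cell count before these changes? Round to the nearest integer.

920,268

The overall multiplier applied was 0.627 × 0.24 = 0.15048.
So the original cell count was 138,482 ÷ 0.15048 ≈ 920,268.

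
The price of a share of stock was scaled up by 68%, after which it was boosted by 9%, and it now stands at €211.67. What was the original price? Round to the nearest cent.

The overall multiplier applied was 1.68 × 1.09 = 1.8312.
So the original price was €211.67 ÷ 1.8312 ≈ €115.59.

€115.59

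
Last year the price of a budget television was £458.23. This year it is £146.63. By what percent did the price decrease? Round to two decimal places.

68.00%

Change: £146.63 − £458.23 = -£311.60.
Relative to the original: -£311.60 ÷ £458.23 ≈ -68.00%.
So the price decreased by 68.00%.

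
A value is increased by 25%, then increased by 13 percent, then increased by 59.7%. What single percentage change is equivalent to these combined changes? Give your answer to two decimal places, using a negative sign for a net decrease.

The combined multiplier is 1.25 × 1.13 × 1.597 = 2.2557625.
That corresponds to an increase of 125.58%.

125.58%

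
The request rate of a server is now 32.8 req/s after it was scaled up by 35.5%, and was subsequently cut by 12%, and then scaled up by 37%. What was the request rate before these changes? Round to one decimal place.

The overall multiplier applied was 1.355 × 0.88 × 1.37 = 1.633588.
So the original request rate was 32.8 ÷ 1.633588 ≈ 20.1 req/s.

20.1 req/s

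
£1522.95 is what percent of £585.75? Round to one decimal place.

£1522.95 ÷ £585.75 = 260.0%.

260.0%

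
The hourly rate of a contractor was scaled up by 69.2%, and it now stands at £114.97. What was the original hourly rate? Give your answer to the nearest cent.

£67.95

The overall multiplier applied was 1.692.
So the original hourly rate was £114.97 ÷ 1.692 ≈ £67.95.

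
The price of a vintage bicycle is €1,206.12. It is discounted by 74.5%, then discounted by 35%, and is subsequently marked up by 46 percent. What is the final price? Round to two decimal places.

Each change multiplies by a factor: 0.255 × 0.65 × 1.46 = 0.241995.
€1,206.12 × 0.241995 = €291.8750094 ≈ €291.88.

€291.88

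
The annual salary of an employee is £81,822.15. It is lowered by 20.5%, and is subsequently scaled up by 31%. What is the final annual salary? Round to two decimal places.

Apply the 20.5% decrease: £81,822.15 × 0.795 = £65048.60925.
After the 31% increase: £65048.60925 × 1.31 = £85213.6781175 ≈ £85,213.68.

£85,213.68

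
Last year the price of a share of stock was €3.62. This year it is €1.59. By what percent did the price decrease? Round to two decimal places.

56.08%

Change: €1.59 − €3.62 = -€2.03.
Relative to the original: -€2.03 ÷ €3.62 ≈ -56.08%.
So the price decreased by 56.08%.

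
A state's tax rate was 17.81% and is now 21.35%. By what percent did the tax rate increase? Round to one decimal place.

19.9%

The change is 21.35 − 17.81 = 3.54 percentage points.
Relative to the original 17.81%, that is 3.54 ÷ 17.81 ≈ 19.9%.
So the tax rate rose by 19.9%.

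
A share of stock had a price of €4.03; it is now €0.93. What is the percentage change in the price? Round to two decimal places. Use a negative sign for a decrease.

-76.92%

Change: €0.93 − €4.03 = -€3.10.
Relative to the original: -€3.10 ÷ €4.03 ≈ -76.92%.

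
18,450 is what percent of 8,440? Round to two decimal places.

218.60%

18,450 ÷ 8,440 ≈ 218.60%.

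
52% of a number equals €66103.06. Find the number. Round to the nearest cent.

€66103.06 ÷ 0.52 ≈ €127121.27.

€127121.27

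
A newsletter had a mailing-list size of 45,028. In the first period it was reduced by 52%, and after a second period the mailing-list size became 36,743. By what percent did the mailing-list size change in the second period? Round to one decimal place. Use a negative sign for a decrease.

After the first period: 45,028 × 0.48 = 21613.44.
Second-period multiplier: 36,743 ÷ 21613.44 ≈ 1.70001.
That is a change of 70.0%.

70.0%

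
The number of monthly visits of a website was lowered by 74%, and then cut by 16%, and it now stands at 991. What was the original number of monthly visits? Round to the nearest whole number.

4,538

Undoing the 16% decrease: 991 ÷ 0.84 ≈ 1179.761905.
Undoing the 74% decrease: 1179.761905 ÷ 0.26 ≈ 4,538.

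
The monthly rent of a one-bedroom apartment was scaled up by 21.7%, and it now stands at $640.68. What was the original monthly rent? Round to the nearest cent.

The overall multiplier applied was 1.217.
So the original monthly rent was $640.68 ÷ 1.217 ≈ $526.44.

$526.44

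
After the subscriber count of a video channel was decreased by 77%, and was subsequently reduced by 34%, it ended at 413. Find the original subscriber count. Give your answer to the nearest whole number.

2,721

The overall multiplier applied was 0.23 × 0.66 = 0.1518.
So the original subscriber count was 413 ÷ 0.1518 ≈ 2,721.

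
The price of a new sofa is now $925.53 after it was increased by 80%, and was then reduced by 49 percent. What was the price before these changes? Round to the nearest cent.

Undoing the 49% decrease: $925.53 ÷ 0.51 ≈ $1814.764706.
Undoing the 80% increase: $1814.764706 ÷ 1.8 ≈ $1,008.20.

$1,008.20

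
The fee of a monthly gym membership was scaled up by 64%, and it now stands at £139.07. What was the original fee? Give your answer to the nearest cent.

The overall multiplier applied was 1.64.
So the original fee was £139.07 ÷ 1.64 ≈ £84.80.

£84.80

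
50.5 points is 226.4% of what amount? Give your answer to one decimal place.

50.5 points ÷ 2.264 ≈ 22.3 points.

22.3 points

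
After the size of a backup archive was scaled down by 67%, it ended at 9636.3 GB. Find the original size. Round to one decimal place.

The overall multiplier applied was 0.33.
So the original size was 9636.3 ÷ 0.33 ≈ 29200.9 GB.

29200.9 GB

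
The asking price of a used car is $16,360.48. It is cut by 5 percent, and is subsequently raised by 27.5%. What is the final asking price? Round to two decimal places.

5% decrease: $16,360.48 × 0.95 = $15542.456.
27.5% increase: $15542.456 × 1.275 = $19816.6314 ≈ $19,816.63.

$19,816.63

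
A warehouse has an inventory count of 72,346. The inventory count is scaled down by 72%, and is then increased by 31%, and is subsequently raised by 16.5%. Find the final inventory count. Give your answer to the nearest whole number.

30,915

After the 72% decrease: 72,346 × 0.28 = 20256.88.
31% increase: 20256.88 × 1.31 = 26536.5128.
16.5% increase: 26536.5128 × 1.165 = 30915.037412 ≈ 30,915.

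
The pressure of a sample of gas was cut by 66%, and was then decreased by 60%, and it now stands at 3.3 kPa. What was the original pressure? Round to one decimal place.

24.3 kPa

The overall multiplier applied was 0.34 × 0.4 = 0.136.
So the original pressure was 3.3 ÷ 0.136 ≈ 24.3 kPa.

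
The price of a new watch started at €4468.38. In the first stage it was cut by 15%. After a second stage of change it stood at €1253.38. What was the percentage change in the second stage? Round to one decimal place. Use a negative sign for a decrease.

-67.0%

After the first stage: €4468.38 × 0.85 = €3798.123.
Second-stage multiplier: €1253.38 ÷ €3798.123 ≈ 0.33.
That is a change of -67.0%.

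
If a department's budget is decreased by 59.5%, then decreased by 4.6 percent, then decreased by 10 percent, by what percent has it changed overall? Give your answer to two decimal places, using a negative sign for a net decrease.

A 59.5% decrease multiplies by 0.405.
Then a 4.6% decrease: 0.405 × 0.954 = 0.38637.
Then a 10% decrease: 0.38637 × 0.9 = 0.347733.
Overall factor 0.347733, i.e. -65.23%.

-65.23%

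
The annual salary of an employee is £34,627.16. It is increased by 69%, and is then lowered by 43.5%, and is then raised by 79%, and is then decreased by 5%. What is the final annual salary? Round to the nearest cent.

Each change multiplies by a factor: 1.69 × 0.565 × 1.79 × 0.95 = 1.623722425.
£34,627.16 × 1.623722425 = £56224.896206063 ≈ £56,224.90.

£56,224.90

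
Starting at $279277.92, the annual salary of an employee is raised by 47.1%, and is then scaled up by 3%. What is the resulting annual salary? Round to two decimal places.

$423142.35

Each change multiplies by a factor: 1.471 × 1.03 = 1.51513.
$279277.92 × 1.51513 = $423142.3549296 ≈ $423142.35.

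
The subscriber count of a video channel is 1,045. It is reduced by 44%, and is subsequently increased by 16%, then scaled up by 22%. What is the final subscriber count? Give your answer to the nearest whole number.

After the 44% decrease: 1,045 × 0.56 = 585.2.
Apply the 16% increase: 585.2 × 1.16 = 678.832.
After the 22% increase: 678.832 × 1.22 = 828.17504 ≈ 828.

828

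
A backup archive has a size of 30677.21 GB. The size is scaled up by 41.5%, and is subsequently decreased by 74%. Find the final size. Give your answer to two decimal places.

11286.15 GB

41.5% increase: 30677.21 × 1.415 = 43408.25215.
Apply the 74% decrease: 43408.25215 × 0.26 = 11286.145559 ≈ 11286.15.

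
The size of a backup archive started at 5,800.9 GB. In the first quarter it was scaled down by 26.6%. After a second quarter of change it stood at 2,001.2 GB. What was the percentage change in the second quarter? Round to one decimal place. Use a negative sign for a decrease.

After the first quarter: 5,800.9 × 0.734 = 4257.8606.
Second-quarter multiplier: 2,001.2 ÷ 4257.8606 ≈ 0.47.
That is a change of -53.0%.

-53.0%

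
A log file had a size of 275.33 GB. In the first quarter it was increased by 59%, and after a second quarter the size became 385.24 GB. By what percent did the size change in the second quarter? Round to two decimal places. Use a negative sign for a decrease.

After the first quarter: 275.33 × 1.59 = 437.7747.
Second-quarter multiplier: 385.24 ÷ 437.7747 ≈ 0.879996.
That is a change of -12.00%.

-12.00%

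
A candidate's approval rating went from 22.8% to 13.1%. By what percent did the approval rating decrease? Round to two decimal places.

The change is 13.1 − 22.8 = -9.7 percentage points.
Relative to the original 22.8%, that is -9.7 ÷ 22.8 ≈ -42.54%.
So the approval rating fell by 42.54%.

42.54%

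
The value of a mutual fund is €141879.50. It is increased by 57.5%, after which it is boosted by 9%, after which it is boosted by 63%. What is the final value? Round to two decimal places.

After the 57.5% increase: €141879.50 × 1.575 = €223460.2125.
9% increase: €223460.2125 × 1.09 = €243571.631625.
After the 63% increase: €243571.631625 × 1.63 = €397021.75954875 ≈ €397021.76.

€397021.76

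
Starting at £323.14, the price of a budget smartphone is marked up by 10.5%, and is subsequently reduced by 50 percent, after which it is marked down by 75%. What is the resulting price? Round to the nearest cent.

£44.63

Each change multiplies by a factor: 1.105 × 0.5 × 0.25 = 0.138125.
£323.14 × 0.138125 = £44.6337125 ≈ £44.63.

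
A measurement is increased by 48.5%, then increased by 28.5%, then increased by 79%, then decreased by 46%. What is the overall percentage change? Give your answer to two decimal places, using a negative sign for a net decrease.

84.45%

The combined multiplier is 1.485 × 1.285 × 1.79 × 0.54 = 1.844490285.
That corresponds to an increase of 84.45%.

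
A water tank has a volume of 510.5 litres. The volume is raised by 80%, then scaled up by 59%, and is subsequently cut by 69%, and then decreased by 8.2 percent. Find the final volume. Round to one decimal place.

415.8 litres

Each change multiplies by a factor: 1.8 × 1.59 × 0.31 × 0.918 = 0.81446796.
510.5 × 0.81446796 = 415.78589358 ≈ 415.8.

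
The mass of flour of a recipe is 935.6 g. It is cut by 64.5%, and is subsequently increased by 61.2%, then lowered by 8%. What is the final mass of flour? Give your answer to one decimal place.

Apply the 64.5% decrease: 935.6 × 0.355 = 332.138.
Apply the 61.2% increase: 332.138 × 1.612 = 535.406456.
Apply the 8% decrease: 535.406456 × 0.92 = 492.57393952 ≈ 492.6.

492.6 g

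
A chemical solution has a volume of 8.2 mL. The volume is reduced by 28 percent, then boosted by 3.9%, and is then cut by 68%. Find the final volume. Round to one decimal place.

2.0 mL

Apply the 28% decrease: 8.2 × 0.72 = 5.904.
Apply the 3.9% increase: 5.904 × 1.039 = 6.134256.
68% decrease: 6.134256 × 0.32 = 1.96296192 ≈ 2.0.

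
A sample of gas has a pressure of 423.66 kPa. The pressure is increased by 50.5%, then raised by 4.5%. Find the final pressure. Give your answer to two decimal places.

666.30 kPa

After the 50.5% increase: 423.66 × 1.505 = 637.6083.
4.5% increase: 637.6083 × 1.045 = 666.3006735 ≈ 666.30.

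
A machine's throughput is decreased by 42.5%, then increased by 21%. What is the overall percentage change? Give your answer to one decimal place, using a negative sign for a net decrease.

-30.4%

A 42.5% decrease multiplies by 0.575.
Then a 21% increase: 0.575 × 1.21 = 0.69575.
Overall factor 0.69575, i.e. -30.4%.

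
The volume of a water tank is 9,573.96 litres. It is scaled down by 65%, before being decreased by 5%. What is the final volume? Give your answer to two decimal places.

3,183.34 litres

After the 65% decrease: 9,573.96 × 0.35 = 3350.886.
Apply the 5% decrease: 3350.886 × 0.95 = 3183.3417 ≈ 3,183.34.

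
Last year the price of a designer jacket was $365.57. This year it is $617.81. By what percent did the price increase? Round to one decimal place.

Change: $617.81 − $365.57 = $252.24.
Relative to the original: $252.24 ÷ $365.57 ≈ 69.0%.
So the price increased by 69.0%.

69.0%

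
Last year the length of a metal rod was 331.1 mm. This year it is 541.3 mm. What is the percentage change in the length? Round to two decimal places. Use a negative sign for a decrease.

63.49%

Change: 541.3 − 331.1 = 210.2.
Relative to the original: 210.2 ÷ 331.1 ≈ 63.49%.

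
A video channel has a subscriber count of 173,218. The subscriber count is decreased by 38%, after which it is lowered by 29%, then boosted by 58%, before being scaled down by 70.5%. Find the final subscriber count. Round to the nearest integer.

35,540

After the 38% decrease: 173,218 × 0.62 = 107395.16.
29% decrease: 107395.16 × 0.71 = 76250.5636.
Apply the 58% increase: 76250.5636 × 1.58 = 120475.890488.
70.5% decrease: 120475.890488 × 0.295 = 35540.38769396 ≈ 35,540.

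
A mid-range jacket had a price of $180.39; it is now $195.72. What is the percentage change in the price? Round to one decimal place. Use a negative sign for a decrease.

8.5%

Change: $195.72 − $180.39 = $15.33.
Relative to the original: $15.33 ÷ $180.39 ≈ 8.5%.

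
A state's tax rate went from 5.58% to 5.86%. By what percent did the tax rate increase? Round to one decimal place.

The change is 5.86 − 5.58 = 0.28 percentage points.
Relative to the original 5.58%, that is 0.28 ÷ 5.58 ≈ 5.0%.
So the tax rate rose by 5.0%.

5.0%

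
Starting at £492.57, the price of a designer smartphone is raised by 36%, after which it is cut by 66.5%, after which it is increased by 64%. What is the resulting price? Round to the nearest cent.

£368.04

36% increase: £492.57 × 1.36 = £669.8952.
After the 66.5% decrease: £669.8952 × 0.335 = £224.414892.
Apply the 64% increase: £224.414892 × 1.64 = £368.04042288 ≈ £368.04.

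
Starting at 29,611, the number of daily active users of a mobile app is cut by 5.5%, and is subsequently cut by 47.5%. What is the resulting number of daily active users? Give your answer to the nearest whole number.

Each change multiplies by a factor: 0.945 × 0.525 = 0.496125.
29,611 × 0.496125 = 14690.757375 ≈ 14,691.

14,691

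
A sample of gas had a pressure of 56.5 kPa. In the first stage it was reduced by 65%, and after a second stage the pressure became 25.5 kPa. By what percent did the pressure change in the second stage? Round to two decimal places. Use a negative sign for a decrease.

After the first stage: 56.5 × 0.35 = 19.775.
Second-stage multiplier: 25.5 ÷ 19.775 ≈ 1.289507.
That is a change of 28.95%.

28.95%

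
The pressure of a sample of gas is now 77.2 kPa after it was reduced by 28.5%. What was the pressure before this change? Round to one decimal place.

108.0 kPa

The overall multiplier applied was 0.715.
So the original pressure was 77.2 ÷ 0.715 ≈ 108.0 kPa.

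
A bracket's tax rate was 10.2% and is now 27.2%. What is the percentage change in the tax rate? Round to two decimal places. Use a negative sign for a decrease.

The change is 27.2 − 10.2 = 17.0 percentage points.
Relative to the original 10.2%, that is 17.0 ÷ 10.2 ≈ 166.67%.

166.67%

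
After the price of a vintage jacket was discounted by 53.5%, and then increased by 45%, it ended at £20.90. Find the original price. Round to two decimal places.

Undoing the 45% increase: £20.90 ÷ 1.45 ≈ £14.413793.
Undoing the 53.5% decrease: £14.413793 ÷ 0.465 ≈ £31.00.

£31.00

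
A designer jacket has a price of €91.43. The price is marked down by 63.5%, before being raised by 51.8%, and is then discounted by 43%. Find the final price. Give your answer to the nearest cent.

€28.88

Each change multiplies by a factor: 0.365 × 1.518 × 0.57 = 0.3158199.
€91.43 × 0.3158199 = €28.875413457 ≈ €28.88.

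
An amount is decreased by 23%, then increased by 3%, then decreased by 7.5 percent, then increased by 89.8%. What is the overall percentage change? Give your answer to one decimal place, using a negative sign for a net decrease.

The combined multiplier is 0.77 × 1.03 × 0.925 × 1.898 = 1.392406015.
That corresponds to an increase of 39.2%.

39.2%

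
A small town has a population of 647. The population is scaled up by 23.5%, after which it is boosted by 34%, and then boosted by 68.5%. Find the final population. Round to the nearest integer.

1804

23.5% increase: 647 × 1.235 = 799.045.
Apply the 34% increase: 799.045 × 1.34 = 1070.7203.
Apply the 68.5% increase: 1070.7203 × 1.685 = 1804.1637055 ≈ 1804.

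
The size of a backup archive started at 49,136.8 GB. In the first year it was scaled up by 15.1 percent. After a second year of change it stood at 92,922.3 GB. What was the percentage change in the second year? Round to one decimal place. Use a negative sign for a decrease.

After the first year: 49,136.8 × 1.151 = 56556.4568.
Second-year multiplier: 92,922.3 ÷ 56556.4568 ≈ 1.643.
That is a change of 64.3%.

64.3%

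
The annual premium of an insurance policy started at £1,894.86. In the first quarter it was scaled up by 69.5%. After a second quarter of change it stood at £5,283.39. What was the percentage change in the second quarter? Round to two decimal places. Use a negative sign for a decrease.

After the first quarter: £1,894.86 × 1.695 = £3211.7877.
Second-quarter multiplier: £5,283.39 ÷ £3211.7877 ≈ 1.645.
That is a change of 64.50%.

64.50%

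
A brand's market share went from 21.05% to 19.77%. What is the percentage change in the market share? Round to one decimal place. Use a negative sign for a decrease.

-6.1%

The change is 19.77 − 21.05 = -1.28 percentage points.
Relative to the original 21.05%, that is -1.28 ÷ 21.05 ≈ -6.1%.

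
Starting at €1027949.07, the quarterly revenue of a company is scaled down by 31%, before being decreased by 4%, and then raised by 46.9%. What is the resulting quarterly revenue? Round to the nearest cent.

Each change multiplies by a factor: 0.69 × 0.96 × 1.469 = 0.9730656.
€1027949.07 × 0.9730656 = €1000261.878568992 ≈ €1000261.88.

€1000261.88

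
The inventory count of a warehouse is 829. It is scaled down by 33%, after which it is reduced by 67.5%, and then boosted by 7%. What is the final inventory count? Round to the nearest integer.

193

Apply the 33% decrease: 829 × 0.67 = 555.43.
67.5% decrease: 555.43 × 0.325 = 180.51475.
Apply the 7% increase: 180.51475 × 1.07 = 193.1507825 ≈ 193.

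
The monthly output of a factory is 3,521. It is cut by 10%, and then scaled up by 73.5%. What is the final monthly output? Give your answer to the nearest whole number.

10% decrease: 3,521 × 0.9 = 3168.9.
Apply the 73.5% increase: 3168.9 × 1.735 = 5498.0415 ≈ 5,498.

5,498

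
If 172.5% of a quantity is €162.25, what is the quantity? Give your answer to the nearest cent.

€162.25 ÷ 1.725 ≈ €94.06.

€94.06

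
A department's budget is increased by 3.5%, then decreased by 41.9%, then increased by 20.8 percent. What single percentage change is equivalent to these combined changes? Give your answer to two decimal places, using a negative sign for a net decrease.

A 3.5% increase multiplies by 1.035.
Then a 41.9% decrease: 1.035 × 0.581 = 0.601335.
Then a 20.8% increase: 0.601335 × 1.208 = 0.72641268.
Overall factor 0.72641268, i.e. -27.36%.

-27.36%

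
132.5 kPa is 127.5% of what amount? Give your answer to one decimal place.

132.5 kPa ÷ 1.275 ≈ 103.9 kPa.

103.9 kPa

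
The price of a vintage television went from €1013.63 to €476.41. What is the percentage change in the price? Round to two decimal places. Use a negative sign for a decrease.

Change: €476.41 − €1013.63 = -€537.22.
Relative to the original: -€537.22 ÷ €1013.63 ≈ -53.00%.

-53.00%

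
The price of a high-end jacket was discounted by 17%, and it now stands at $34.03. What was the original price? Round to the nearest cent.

The overall multiplier applied was 0.83.
So the original price was $34.03 ÷ 0.83 = $41.00.

$41.00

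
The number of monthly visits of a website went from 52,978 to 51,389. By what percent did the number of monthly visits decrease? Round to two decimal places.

3.00%

Change: 51,389 − 52,978 = -1,589.
Relative to the original: -1,589 ÷ 52,978 ≈ -3.00%.
So the number of monthly visits decreased by 3.00%.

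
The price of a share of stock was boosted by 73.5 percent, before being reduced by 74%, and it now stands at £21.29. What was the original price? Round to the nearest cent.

£47.20

Undoing the 74% decrease: £21.29 ÷ 0.26 ≈ £81.884615.
Undoing the 73.5% increase: £81.884615 ÷ 1.735 ≈ £47.20.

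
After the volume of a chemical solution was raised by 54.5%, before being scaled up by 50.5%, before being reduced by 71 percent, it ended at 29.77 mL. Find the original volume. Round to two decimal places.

The overall multiplier applied was 1.545 × 1.505 × 0.29 = 0.67431525.
So the original volume was 29.77 ÷ 0.67431525 ≈ 44.15 mL.

44.15 mL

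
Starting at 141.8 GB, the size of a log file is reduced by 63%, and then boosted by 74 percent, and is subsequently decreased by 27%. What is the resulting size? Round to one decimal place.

Apply the 63% decrease: 141.8 × 0.37 = 52.466.
74% increase: 52.466 × 1.74 = 91.29084.
27% decrease: 91.29084 × 0.73 = 66.6423132 ≈ 66.6.

66.6 GB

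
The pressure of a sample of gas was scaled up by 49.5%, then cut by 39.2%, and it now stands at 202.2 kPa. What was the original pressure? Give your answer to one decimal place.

Undoing the 39.2% decrease: 202.2 ÷ 0.608 ≈ 332.565789.
Undoing the 49.5% increase: 332.565789 ÷ 1.495 ≈ 222.5 kPa.

222.5 kPa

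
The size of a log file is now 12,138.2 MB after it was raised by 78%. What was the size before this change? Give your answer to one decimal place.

6,819.2 MB

The overall multiplier applied was 1.78.
So the original size was 12,138.2 ÷ 1.78 ≈ 6,819.2 MB.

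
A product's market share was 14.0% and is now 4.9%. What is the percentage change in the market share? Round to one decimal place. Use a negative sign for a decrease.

The change is 4.9 − 14.0 = -9.1 percentage points.
Relative to the original 14.0%, that is -9.1 ÷ 14.0 = -65.0%.

-65.0%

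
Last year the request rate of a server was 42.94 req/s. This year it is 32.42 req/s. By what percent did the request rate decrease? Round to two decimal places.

Change: 32.42 − 42.94 = -10.52.
Relative to the original: -10.52 ÷ 42.94 ≈ -24.50%.
So the request rate decreased by 24.50%.

24.50%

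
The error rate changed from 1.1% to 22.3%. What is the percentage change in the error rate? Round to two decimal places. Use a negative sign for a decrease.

1927.27%

The change is 22.3 − 1.1 = 21.2 percentage points.
Relative to the original 1.1%, that is 21.2 ÷ 1.1 ≈ 1927.27%.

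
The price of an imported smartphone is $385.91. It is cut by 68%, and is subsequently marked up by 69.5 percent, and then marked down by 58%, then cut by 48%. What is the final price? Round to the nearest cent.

After the 68% decrease: $385.91 × 0.32 = $123.4912.
Apply the 69.5% increase: $123.4912 × 1.695 = $209.317584.
58% decrease: $209.317584 × 0.42 = $87.91338528.
After the 48% decrease: $87.91338528 × 0.52 = $45.7149603456 ≈ $45.71.

$45.71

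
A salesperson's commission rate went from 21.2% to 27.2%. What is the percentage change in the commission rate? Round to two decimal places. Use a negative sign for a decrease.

28.30%

The change is 27.2 − 21.2 = 6.0 percentage points.
Relative to the original 21.2%, that is 6.0 ÷ 21.2 ≈ 28.30%.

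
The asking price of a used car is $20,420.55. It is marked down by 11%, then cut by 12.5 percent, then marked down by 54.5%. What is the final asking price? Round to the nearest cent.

$7,235.64

11% decrease: $20,420.55 × 0.89 = $18174.2895.
12.5% decrease: $18174.2895 × 0.875 = $15902.5033125.
After the 54.5% decrease: $15902.5033125 × 0.455 = $7235.6390071875 ≈ $7,235.64.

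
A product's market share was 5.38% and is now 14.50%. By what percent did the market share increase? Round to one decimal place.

169.5%

The change is 14.50 − 5.38 = 9.12 percentage points.
Relative to the original 5.38%, that is 9.12 ÷ 5.38 ≈ 169.5%.
So the market share rose by 169.5%.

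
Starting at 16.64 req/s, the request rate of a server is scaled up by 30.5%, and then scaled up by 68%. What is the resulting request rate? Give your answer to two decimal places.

36.48 req/s

Each change multiplies by a factor: 1.305 × 1.68 = 2.1924.
16.64 × 2.1924 = 36.481536 ≈ 36.48.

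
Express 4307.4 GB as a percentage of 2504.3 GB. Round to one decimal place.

172.0%

4307.4 GB ÷ 2504.3 GB ≈ 172.0%.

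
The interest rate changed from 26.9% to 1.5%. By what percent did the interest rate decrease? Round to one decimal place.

94.4%

The change is 1.5 − 26.9 = -25.4 percentage points.
Relative to the original 26.9%, that is -25.4 ÷ 26.9 ≈ -94.4%.
So the interest rate fell by 94.4%.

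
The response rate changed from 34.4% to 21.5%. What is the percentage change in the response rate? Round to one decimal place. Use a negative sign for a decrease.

-37.5%

The change is 21.5 − 34.4 = -12.9 percentage points.
Relative to the original 34.4%, that is -12.9 ÷ 34.4 = -37.5%.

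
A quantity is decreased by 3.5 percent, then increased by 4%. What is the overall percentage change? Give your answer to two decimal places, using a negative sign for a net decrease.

0.36%

A 3.5% decrease multiplies by 0.965.
Then a 4% increase: 0.965 × 1.04 = 1.0036.
Overall factor 1.0036, i.e. 0.36%.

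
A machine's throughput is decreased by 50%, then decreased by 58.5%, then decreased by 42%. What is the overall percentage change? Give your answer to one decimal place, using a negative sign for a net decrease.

-88.0%

The combined multiplier is 0.5 × 0.415 × 0.58 = 0.12035.
That corresponds to a decrease of 88.0%.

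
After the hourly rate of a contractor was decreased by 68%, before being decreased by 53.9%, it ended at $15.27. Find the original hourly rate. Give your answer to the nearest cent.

$103.51

Undoing the 53.9% decrease: $15.27 ÷ 0.461 ≈ $33.123644.
Undoing the 68% decrease: $33.123644 ÷ 0.32 ≈ $103.51.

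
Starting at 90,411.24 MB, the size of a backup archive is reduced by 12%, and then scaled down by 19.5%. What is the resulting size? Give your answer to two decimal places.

64,047.32 MB

Each change multiplies by a factor: 0.88 × 0.805 = 0.7084.
90,411.24 × 0.7084 = 64047.322416 ≈ 64,047.32.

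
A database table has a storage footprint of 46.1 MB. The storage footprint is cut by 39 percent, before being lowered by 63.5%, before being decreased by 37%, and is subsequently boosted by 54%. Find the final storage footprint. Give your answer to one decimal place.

Each change multiplies by a factor: 0.61 × 0.365 × 0.63 × 1.54 = 0.21601503.
46.1 × 0.21601503 = 9.958292883 ≈ 10.0.

10.0 MB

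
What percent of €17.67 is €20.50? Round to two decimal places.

116.02%

€20.50 ÷ €17.67 ≈ 116.02%.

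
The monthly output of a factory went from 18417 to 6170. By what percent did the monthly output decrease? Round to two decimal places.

66.50%

Change: 6170 − 18417 = -12247.
Relative to the original: -12247 ÷ 18417 ≈ -66.50%.
So the monthly output decreased by 66.50%.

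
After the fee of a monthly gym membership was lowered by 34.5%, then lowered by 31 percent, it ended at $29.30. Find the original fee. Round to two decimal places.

The overall multiplier applied was 0.655 × 0.69 = 0.45195.
So the original fee was $29.30 ÷ 0.45195 ≈ $64.83.

$64.83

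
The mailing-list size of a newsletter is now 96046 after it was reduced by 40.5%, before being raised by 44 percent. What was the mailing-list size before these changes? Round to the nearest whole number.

Undoing the 44% increase: 96046 ÷ 1.44 ≈ 66698.611111.
Undoing the 40.5% decrease: 66698.611111 ÷ 0.595 ≈ 112099.

112099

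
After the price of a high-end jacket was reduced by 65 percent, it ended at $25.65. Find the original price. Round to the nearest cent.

$73.29

The overall multiplier applied was 0.35.
So the original price was $25.65 ÷ 0.35 ≈ $73.29.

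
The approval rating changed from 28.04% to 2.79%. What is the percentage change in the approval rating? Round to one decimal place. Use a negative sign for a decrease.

-90.0%

The change is 2.79 − 28.04 = -25.25 percentage points.
Relative to the original 28.04%, that is -25.25 ÷ 28.04 ≈ -90.0%.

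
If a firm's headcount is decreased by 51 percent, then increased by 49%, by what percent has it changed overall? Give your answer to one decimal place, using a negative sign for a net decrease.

-27.0%

The combined multiplier is 0.49 × 1.49 = 0.7301.
That corresponds to a decrease of 27.0%.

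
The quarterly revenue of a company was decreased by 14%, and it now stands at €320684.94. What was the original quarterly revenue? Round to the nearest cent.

€372889.47

The overall multiplier applied was 0.86.
So the original quarterly revenue was €320684.94 ÷ 0.86 ≈ €372889.47.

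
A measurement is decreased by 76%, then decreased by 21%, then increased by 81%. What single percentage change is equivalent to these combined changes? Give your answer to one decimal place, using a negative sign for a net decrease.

-65.7%

The combined multiplier is 0.24 × 0.79 × 1.81 = 0.343176.
That corresponds to a decrease of 65.7%.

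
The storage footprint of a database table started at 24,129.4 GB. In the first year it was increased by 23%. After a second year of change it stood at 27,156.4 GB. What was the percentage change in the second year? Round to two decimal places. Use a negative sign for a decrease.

-8.50%

After the first year: 24,129.4 × 1.23 = 29679.162.
Second-year multiplier: 27,156.4 ÷ 29679.162 ≈ 0.914999.
That is a change of -8.50%.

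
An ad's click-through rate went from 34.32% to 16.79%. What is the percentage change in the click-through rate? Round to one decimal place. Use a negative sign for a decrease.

-51.1%

The change is 16.79 − 34.32 = -17.53 percentage points.
Relative to the original 34.32%, that is -17.53 ÷ 34.32 ≈ -51.1%.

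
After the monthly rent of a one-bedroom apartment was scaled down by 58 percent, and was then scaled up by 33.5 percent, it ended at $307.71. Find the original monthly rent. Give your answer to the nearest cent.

$548.80

Undoing the 33.5% increase: $307.71 ÷ 1.335 ≈ $230.494382.
Undoing the 58% decrease: $230.494382 ÷ 0.42 ≈ $548.80.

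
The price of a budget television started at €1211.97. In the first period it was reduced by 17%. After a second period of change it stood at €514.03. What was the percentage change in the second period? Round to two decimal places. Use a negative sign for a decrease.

-48.90%

After the first period: €1211.97 × 0.83 = €1005.9351.
Second-period multiplier: €514.03 ÷ €1005.9351 ≈ 0.510997.
That is a change of -48.90%.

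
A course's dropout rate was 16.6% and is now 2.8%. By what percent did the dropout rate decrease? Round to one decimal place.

The change is 2.8 − 16.6 = -13.8 percentage points.
Relative to the original 16.6%, that is -13.8 ÷ 16.6 ≈ -83.1%.
So the dropout rate fell by 83.1%.

83.1%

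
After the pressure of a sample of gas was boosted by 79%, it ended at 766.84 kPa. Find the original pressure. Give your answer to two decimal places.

The overall multiplier applied was 1.79.
So the original pressure was 766.84 ÷ 1.79 ≈ 428.40 kPa.

428.40 kPa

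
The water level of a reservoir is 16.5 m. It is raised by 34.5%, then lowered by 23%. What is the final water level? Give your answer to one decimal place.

17.1 m

34.5% increase: 16.5 × 1.345 = 22.1925.
23% decrease: 22.1925 × 0.77 = 17.088225 ≈ 17.1.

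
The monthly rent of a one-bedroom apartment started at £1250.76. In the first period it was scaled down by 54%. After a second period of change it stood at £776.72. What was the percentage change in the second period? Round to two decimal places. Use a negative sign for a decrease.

After the first period: £1250.76 × 0.46 = £575.3496.
Second-period multiplier: £776.72 ÷ £575.3496 ≈ 1.349997.
That is a change of 35.00%.

35.00%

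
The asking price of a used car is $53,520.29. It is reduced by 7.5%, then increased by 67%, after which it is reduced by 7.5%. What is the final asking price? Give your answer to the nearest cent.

$76,474.81

Each change multiplies by a factor: 0.925 × 1.67 × 0.925 = 1.42889375.
$53,520.29 × 1.42889375 = $76474.8078791875 ≈ $76,474.81.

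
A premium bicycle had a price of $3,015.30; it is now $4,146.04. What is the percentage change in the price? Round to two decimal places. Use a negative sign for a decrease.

Change: $4,146.04 − $3,015.30 = $1,130.74.
Relative to the original: $1,130.74 ÷ $3,015.30 ≈ 37.50%.

37.50%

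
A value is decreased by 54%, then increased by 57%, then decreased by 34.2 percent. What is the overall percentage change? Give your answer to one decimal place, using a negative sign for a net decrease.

-52.5%

A 54% decrease multiplies by 0.46.
Then a 57% increase: 0.46 × 1.57 = 0.7222.
Then a 34.2% decrease: 0.7222 × 0.658 = 0.4752076.
Overall factor 0.4752076, i.e. -52.5%.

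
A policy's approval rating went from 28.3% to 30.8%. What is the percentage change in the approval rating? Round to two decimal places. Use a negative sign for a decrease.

8.83%

The change is 30.8 − 28.3 = 2.5 percentage points.
Relative to the original 28.3%, that is 2.5 ÷ 28.3 ≈ 8.83%.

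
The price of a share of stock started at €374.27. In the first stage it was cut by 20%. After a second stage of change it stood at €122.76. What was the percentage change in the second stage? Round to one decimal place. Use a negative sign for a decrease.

After the first stage: €374.27 × 0.8 = €299.416.
Second-stage multiplier: €122.76 ÷ €299.416 ≈ 0.41.
That is a change of -59.0%.

-59.0%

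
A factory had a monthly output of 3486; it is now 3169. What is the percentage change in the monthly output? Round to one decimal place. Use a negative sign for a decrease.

Change: 3169 − 3486 = -317.
Relative to the original: -317 ÷ 3486 ≈ -9.1%.

-9.1%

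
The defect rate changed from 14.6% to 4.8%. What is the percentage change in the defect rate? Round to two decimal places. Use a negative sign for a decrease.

-67.12%

The change is 4.8 − 14.6 = -9.8 percentage points.
Relative to the original 14.6%, that is -9.8 ÷ 14.6 ≈ -67.12%.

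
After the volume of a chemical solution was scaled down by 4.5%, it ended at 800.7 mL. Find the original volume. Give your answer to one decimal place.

The overall multiplier applied was 0.955.
So the original volume was 800.7 ÷ 0.955 ≈ 838.4 mL.

838.4 mL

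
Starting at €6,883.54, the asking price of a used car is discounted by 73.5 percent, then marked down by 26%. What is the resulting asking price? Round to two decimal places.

Each change multiplies by a factor: 0.265 × 0.74 = 0.1961.
€6,883.54 × 0.1961 = €1349.862194 ≈ €1,349.86.

€1,349.86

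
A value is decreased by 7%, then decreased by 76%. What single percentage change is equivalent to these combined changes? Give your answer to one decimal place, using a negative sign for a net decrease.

A 7% decrease multiplies by 0.93.
Then a 76% decrease: 0.93 × 0.24 = 0.2232.
Overall factor 0.2232, i.e. -77.7%.

-77.7%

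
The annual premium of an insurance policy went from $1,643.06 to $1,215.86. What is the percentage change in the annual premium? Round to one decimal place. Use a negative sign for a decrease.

Change: $1,215.86 − $1,643.06 = -$427.20.
Relative to the original: -$427.20 ÷ $1,643.06 ≈ -26.0%.

-26.0%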